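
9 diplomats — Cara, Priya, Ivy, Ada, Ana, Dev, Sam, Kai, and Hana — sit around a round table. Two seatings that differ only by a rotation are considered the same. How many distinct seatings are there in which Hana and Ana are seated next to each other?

Treat {Hana, Ana} as one unit (2 internal orders) and seat the resulting 8 units around the table: (7)! circular arrangements.
So 2 × (7)! = 2 × 5040 = 10080.

10080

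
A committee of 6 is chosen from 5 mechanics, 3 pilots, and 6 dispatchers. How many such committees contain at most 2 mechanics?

1974

Split by how many mechanics are chosen (0 through 2).
Sum: C(5,0)·C(9,6) + C(5,1)·C(9,5) + C(5,2)·C(9,4) = 84 + 630 + 1260 = 1974.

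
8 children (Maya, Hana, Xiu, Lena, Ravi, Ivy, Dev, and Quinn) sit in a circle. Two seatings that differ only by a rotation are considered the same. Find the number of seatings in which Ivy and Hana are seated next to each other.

Glue Ivy and Hana into a block (2 internal orders). Seating 7 units around a circle gives (6)! arrangements.
So 2 × (6)! = 2 × 720 = 1440.

1440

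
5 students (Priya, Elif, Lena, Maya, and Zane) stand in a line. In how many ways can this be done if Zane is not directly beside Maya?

There are 5! = 120 arrangements in all. If Zane and Maya are adjacent, merging them into one block gives 2·(4)! = 48 arrangements.
Complementary counting: 120 − 48 = 72.

72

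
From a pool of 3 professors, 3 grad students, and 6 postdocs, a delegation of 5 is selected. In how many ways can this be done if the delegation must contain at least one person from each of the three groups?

540

With no constraint there are C(12,5) = 792 possible selections.
Subtract selections that omit an entire group: no professors → C(9,5) = 126; no grad students → C(9,5) = 126; no postdocs → C(6,5) = 6.
Add back selections omitting two groups (i.e. drawn from a single group): C(3,5) + C(3,5) + C(6,5) = 6.
By inclusion–exclusion: 792 − 258 + 6 = 540.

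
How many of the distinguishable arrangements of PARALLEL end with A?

840

Fix A in the last position and arrange the remaining 7 letters.
Those 7 letters have L appearing 3 times, giving (7)!/(3!) = 840.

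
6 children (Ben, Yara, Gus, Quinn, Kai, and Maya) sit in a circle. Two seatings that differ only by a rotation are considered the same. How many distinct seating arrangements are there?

Around a circle, 6 distinct people have 6!/6 = (5)! = 120 rotationally distinct seatings.

120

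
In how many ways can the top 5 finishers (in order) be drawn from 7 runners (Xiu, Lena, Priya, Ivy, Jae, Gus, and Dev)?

There are 7 choices for 1st place, 6 for 2nd, and so on down to 3 for position 5.
That gives 7 × 6 × 5 × 4 × 3 = 2520.

2520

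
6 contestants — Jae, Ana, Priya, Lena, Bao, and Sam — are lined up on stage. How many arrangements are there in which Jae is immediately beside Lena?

Glue Jae and Lena into one block (2 internal orders), leaving 5 units to arrange in a row.
So the count is 2·(5)! = 240.

240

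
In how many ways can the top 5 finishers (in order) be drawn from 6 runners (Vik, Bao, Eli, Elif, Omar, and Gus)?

This is an ordered selection of 5 from 6: P(6,5).
That gives 6 × 5 × 4 × 3 × 2 = 720.

720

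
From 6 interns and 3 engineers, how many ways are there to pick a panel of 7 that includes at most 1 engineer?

Split by how many engineers are chosen (0 through 1).
Sum: C(3,0)·C(6,7) + C(3,1)·C(6,6) = 0 + 3 = 3.

3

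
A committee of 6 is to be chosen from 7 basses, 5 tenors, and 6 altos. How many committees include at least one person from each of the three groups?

With no constraint there are C(18,6) = 18564 possible selections.
Subtract selections that omit an entire group: no basses → C(11,6) = 462; no tenors → C(13,6) = 1716; no altos → C(12,6) = 924.
Add back selections omitting two groups (i.e. drawn from a single group): C(7,6) + C(5,6) + C(6,6) = 8.
By inclusion–exclusion: 18564 − 3102 + 8 = 15470.

15470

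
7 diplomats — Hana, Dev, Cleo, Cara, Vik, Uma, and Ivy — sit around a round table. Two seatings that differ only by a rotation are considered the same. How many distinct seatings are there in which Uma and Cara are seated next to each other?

Glue Uma and Cara into a block (2 internal orders). Seating 6 units around a circle gives (5)! arrangements.
So 2 × (5)! = 2 × 120 = 240.

240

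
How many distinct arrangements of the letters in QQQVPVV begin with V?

60

Fix V in the first position and arrange the remaining 6 letters.
Those 6 letters have Q appearing 3 times and V appearing twice, giving (6)!/(3!·2!) = 60.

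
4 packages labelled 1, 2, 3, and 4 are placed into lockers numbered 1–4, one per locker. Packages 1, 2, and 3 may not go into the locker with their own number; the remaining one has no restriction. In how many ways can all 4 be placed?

Let Aᵢ (for i ∈ {1, 2, 3}) be the placements that put package i in its forbidden locker. Any j of these fix j positions, leaving (4−j)! ways to fill the rest, and there are C(3,j) ways to pick which j.
By inclusion–exclusion, the number of valid placements is Σ_{j=0}^{3} (−1)^j C(3,j)·(4−j)!.
Computing: 24 − 18 + 6 − 1 = 11.

11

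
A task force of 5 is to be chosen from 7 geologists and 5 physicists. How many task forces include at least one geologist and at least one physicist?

Total 5-person selections from all 12: C(12,5) = 792.
Subtract selections that omit an entire group: no geologists → C(5,5) = 1; no physicists → C(7,5) = 21.
Both groups omitted at once is impossible, so 792 − 22 = 770.

770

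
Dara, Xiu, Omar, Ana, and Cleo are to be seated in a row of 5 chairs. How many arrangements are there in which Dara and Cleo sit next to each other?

Place the 3 others and the Dara-Cleo pair as 4 objects in a line; the pair has 2 internal arrangements.
So the count is 2·(4)! = 48.

48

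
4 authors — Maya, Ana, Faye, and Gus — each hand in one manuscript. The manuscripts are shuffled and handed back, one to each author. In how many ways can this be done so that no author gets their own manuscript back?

This is the derangement count D_4: permutations of 4 items with no fixed point.
By inclusion–exclusion this is Σ_{j=0}^{4} (−1)^j C(4,j)·(4−j)!.
Computing: 24 − 24 + 12 − 4 + 1 = 9.

9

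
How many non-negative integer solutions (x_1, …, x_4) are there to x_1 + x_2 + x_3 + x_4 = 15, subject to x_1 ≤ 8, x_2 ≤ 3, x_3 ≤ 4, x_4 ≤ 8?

110

Without the upper bounds there are C(18,3) = 816 ways to split 15 among 4 variables.
Subtract solutions that violate a single cap (substitute x_i' = x_i − (cap_i+1)): x_1 ≥ 9 gives C(9,3) = 84; x_2 ≥ 4 gives C(14,3) = 364; x_3 ≥ 5 gives C(13,3) = 286; x_4 ≥ 9 gives C(9,3) = 84. Together 818.
Add back pairs where two caps are both exceeded: 10 + 4 + 0 + 84 + 10 + 4 = 112.
By inclusion–exclusion the count is 816 − 818 + 112 = 110.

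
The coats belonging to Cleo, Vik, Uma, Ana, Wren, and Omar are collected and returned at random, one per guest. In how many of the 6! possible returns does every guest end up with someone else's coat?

Count assignments avoiding every fixed point. For any j of the 6 guests fixed to their own coat, the other 6−j can be arranged in (6−j)! ways.
By inclusion–exclusion this is Σ_{j=0}^{6} (−1)^j C(6,j)·(6−j)!.
Computing: 720 − 720 + 360 − 120 + 30 − 6 + 1 = 265.

265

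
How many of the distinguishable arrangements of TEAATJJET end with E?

1680

With the last slot taken by E, it remains to arrange the other 8 letters (TAATJJET).
Those 8 letters have A appearing twice, J appearing twice, and T appearing 3 times, giving (8)!/(3!·2!·2!) = 1680.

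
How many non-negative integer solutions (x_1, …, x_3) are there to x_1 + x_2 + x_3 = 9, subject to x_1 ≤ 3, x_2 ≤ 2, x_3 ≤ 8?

Without the upper bounds there are C(11,2) = 55 ways to split 9 among 3 variables.
Subtract solutions that violate a single cap (substitute x_i' = x_i − (cap_i+1)): x_1 ≥ 4 gives C(7,2) = 21; x_2 ≥ 3 gives C(8,2) = 28; x_3 ≥ 9 gives C(2,2) = 1. Together 50.
Add back pairs where two caps are both exceeded: 6 + 0 + 0 = 6.
By inclusion–exclusion the count is 55 − 50 + 6 = 11.

11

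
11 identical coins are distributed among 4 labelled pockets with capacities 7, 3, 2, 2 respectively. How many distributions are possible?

By stars and bars, unrestricted non-negative solutions to x_1+…+x_4 = 11 number C(11+3,3) = 364.
Subtract solutions that violate a single cap (substitute x_i' = x_i − (cap_i+1)): x_1 ≥ 8 gives C(6,3) = 20; x_2 ≥ 4 gives C(10,3) = 120; x_3 ≥ 3 gives C(11,3) = 165; x_4 ≥ 3 gives C(11,3) = 165. Together 470.
Add back pairs where two caps are both exceeded: 0 + 1 + 1 + 35 + 35 + 56 = 128.
Subtract triples: 0 + 0 + 0 + 4 = 4.
By inclusion–exclusion the count is 364 − 470 + 128 − 4 = 18.

18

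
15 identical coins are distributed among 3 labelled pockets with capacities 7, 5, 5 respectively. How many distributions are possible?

Without the upper bounds there are C(17,2) = 136 ways to split 15 among 3 pockets.
Subtract solutions that violate a single cap (substitute x_i' = x_i − (cap_i+1)): x_1 ≥ 8 gives C(9,2) = 36; x_2 ≥ 6 gives C(11,2) = 55; x_3 ≥ 6 gives C(11,2) = 55. Together 146.
Add back pairs where two caps are both exceeded: 3 + 3 + 10 = 16.
By inclusion–exclusion the count is 136 − 146 + 16 = 6.

6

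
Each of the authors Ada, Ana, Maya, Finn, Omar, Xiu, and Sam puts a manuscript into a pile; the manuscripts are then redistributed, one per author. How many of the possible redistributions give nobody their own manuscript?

1854

Let Aᵢ be the assignments in which author i gets their own manuscript. We want the size of the complement of A₁∪…∪A_7.
By inclusion–exclusion this is Σ_{j=0}^{7} (−1)^j C(7,j)·(7−j)!.
Computing: 5040 − 5040 + 2520 − 840 + 210 − 42 + 7 − 1 = 1854.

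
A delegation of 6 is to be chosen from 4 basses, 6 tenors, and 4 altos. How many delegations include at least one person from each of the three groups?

2556

Total 6-person selections from all 14: C(14,6) = 3003.
Subtract selections that omit an entire group: no basses → C(10,6) = 210; no tenors → C(8,6) = 28; no altos → C(10,6) = 210.
Add back selections omitting two groups (i.e. drawn from a single group): C(4,6) + C(6,6) + C(4,6) = 1.
By inclusion–exclusion: 3003 − 448 + 1 = 2556.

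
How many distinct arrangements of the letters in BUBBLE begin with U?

With the first slot taken by U, it remains to arrange the other 5 letters (BBBLE).
Those 5 letters have B appearing 3 times, giving (5)!/(3!) = 20.

20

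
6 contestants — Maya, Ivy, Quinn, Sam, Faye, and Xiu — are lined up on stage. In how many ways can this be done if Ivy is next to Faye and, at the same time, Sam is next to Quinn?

96

Treat {Ivy,Faye} as one block (2 orders) and {Sam,Quinn} as another (2 orders).
That leaves 4 units to arrange: 2 × 2 × 4! = 4 × 24 = 96.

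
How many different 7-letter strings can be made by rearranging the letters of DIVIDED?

Letter multiplicities in DIVIDED: D×3, E×1, I×2, V×1.
So there are 7! / (3!·2!) = 420 distinguishable arrangements.

420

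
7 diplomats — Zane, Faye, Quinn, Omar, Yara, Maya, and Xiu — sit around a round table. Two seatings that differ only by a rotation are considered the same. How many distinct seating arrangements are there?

720

Seat Zane anywhere (absorbing the rotational symmetry), then permute the other 6: (6)! = 720.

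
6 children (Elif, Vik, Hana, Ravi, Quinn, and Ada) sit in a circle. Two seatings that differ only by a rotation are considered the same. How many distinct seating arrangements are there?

120

Fix one person's seat to break rotational symmetry; the remaining 5 people can be arranged in (5)! = 120 ways.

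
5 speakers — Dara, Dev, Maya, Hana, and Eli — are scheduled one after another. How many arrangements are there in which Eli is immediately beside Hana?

Glue Eli and Hana into one block (2 internal orders), leaving 4 units to arrange in a row.
That gives 2 × 4! = 2 × 24 = 48.

48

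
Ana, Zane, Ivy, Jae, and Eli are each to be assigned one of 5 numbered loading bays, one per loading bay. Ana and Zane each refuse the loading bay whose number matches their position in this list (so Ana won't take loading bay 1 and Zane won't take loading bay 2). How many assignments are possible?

78

Let Aᵢ (for i ∈ {1, 2}) be the placements that put person i in their forbidden loading bay. Any j of these fix j positions, leaving (5−j)! ways to fill the rest, and there are C(2,j) ways to pick which j.
By inclusion–exclusion, the number of valid placements is Σ_{j=0}^{2} (−1)^j C(2,j)·(5−j)!.
Computing: 120 − 48 + 6 = 78.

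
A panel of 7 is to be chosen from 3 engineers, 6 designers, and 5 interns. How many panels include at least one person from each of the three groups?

3058

Unrestricted: C(14,7) = 3432 ways to pick any 7 of the 14.
Selections missing a whole group: no engineers → C(11,7) = 330; no designers → C(8,7) = 8; no interns → C(9,7) = 36.
Add back selections omitting two groups (i.e. drawn from a single group): C(3,7) + C(6,7) + C(5,7) = 0.
By inclusion–exclusion: 3432 − 374 + 0 = 3058.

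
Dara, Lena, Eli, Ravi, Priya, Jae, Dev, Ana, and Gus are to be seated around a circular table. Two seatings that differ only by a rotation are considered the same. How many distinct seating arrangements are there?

Seat Dara anywhere (absorbing the rotational symmetry), then permute the other 8: (8)! = 40320.

40320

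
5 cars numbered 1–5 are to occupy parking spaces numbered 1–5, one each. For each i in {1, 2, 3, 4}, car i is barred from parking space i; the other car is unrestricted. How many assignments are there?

53

Let Aᵢ (for 1 ≤ i ≤ 4) be the placements that put car i in its forbidden parking space. Any j of these fix j positions, leaving (5−j)! ways to fill the rest, and there are C(4,j) ways to pick which j.
By inclusion–exclusion, the number of valid placements is Σ_{j=0}^{4} (−1)^j C(4,j)·(5−j)!.
Computing: 120 − 96 + 36 − 8 + 1 = 53.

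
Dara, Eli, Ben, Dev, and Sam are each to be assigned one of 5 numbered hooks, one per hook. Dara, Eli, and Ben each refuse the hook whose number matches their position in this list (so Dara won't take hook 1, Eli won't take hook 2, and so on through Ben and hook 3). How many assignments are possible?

64

Let Aᵢ (for i ∈ {1, 2, 3}) be the placements that put person i in their forbidden hook. Any j of these fix j positions, leaving (5−j)! ways to fill the rest, and there are C(3,j) ways to pick which j.
By inclusion–exclusion, the number of valid placements is Σ_{j=0}^{3} (−1)^j C(3,j)·(5−j)!.
Computing: 120 − 72 + 18 − 2 = 64.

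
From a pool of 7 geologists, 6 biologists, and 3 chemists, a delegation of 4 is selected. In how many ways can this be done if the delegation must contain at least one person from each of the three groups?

819

Unrestricted: C(16,4) = 1820 ways to pick any 4 of the 16.
Subtract selections that omit an entire group: no geologists → C(9,4) = 126; no biologists → C(10,4) = 210; no chemists → C(13,4) = 715.
Add back selections omitting two groups (i.e. drawn from a single group): C(7,4) + C(6,4) + C(3,4) = 50.
By inclusion–exclusion: 1820 − 1051 + 50 = 819.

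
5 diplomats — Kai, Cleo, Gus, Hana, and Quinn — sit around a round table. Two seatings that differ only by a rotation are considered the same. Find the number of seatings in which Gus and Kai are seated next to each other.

Treat {Gus, Kai} as one unit (2 internal orders) and seat the resulting 4 units around the table: (3)! circular arrangements.
So 2 × (3)! = 2 × 6 = 12.

12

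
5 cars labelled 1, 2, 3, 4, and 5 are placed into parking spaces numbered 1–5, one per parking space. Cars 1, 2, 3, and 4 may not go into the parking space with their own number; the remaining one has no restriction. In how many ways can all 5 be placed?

Let Aᵢ (for 1 ≤ i ≤ 4) be the placements that put car i in its forbidden parking space. Any j of these fix j positions, leaving (5−j)! ways to fill the rest, and there are C(4,j) ways to pick which j.
By inclusion–exclusion, the number of valid placements is Σ_{j=0}^{4} (−1)^j C(4,j)·(5−j)!.
Computing: 120 − 96 + 36 − 8 + 1 = 53.

53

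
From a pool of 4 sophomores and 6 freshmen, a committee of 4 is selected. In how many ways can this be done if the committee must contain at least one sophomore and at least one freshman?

194

With no constraint there are C(10,4) = 210 possible selections.
Selections missing a whole group: no sophomores → C(6,4) = 15; no freshmen → C(4,4) = 1.
Both groups omitted at once is impossible, so 210 − 16 = 194.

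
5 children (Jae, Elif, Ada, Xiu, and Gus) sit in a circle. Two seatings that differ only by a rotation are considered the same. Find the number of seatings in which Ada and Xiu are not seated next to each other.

All circular seatings of 5 people number (4)! = 24.
Those with Ada next to Xiu: fuse the pair into one unit and seat 4 units around a circle — 2·(3)! = 12.
Subtracting, 24 − 12 = 12.

12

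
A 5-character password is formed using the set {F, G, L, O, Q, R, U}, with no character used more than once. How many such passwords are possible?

2520

This is a permutation of 5 out of 7: P(7,5) = 7!/2!.
That product is 7 × 6 × 5 × 4 × 3 = 2520.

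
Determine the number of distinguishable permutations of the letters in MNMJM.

20

Letter multiplicities in MNMJM: J×1, M×3, N×1.
Dividing 5! = 120 by 3! = 6 for the repeated letters gives 20.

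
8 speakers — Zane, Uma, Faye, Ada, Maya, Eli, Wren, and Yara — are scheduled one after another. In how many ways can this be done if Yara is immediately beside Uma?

Place the 6 others and the Yara-Uma pair as 7 objects in a line; the pair has 2 internal arrangements.
So the count is 2·(7)! = 10080.

10080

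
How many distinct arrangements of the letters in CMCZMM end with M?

30

Fix M in the last position and arrange the remaining 5 letters.
Those 5 letters have C appearing twice and M appearing twice, giving (5)!/(2!·2!) = 30.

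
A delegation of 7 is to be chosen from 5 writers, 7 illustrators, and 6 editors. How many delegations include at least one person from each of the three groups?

28987

Unrestricted: C(18,7) = 31824 ways to pick any 7 of the 18.
Subtract selections that omit an entire group: no writers → C(13,7) = 1716; no illustrators → C(11,7) = 330; no editors → C(12,7) = 792.
Add back selections omitting two groups (i.e. drawn from a single group): C(5,7) + C(7,7) + C(6,7) = 1.
By inclusion–exclusion: 31824 − 2838 + 1 = 28987.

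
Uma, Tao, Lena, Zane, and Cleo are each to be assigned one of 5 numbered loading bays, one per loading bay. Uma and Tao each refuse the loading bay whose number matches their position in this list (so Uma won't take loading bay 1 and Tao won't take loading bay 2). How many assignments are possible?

Let Aᵢ (for i ∈ {1, 2}) be the placements that put person i in their forbidden loading bay. Any j of these fix j positions, leaving (5−j)! ways to fill the rest, and there are C(2,j) ways to pick which j.
By inclusion–exclusion, the number of valid placements is Σ_{j=0}^{2} (−1)^j C(2,j)·(5−j)!.
Computing: 120 − 48 + 6 = 78.

78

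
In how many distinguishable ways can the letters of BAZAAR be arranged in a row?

120

BAZAAR has 6 letters with A appearing 3 times.
The number of distinct arrangements is 6!/(3!) = 720/6 = 120.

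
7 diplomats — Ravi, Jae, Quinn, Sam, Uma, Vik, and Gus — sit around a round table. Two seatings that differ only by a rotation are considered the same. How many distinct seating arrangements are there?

Seat Ravi anywhere (absorbing the rotational symmetry), then permute the other 6: (6)! = 720.

720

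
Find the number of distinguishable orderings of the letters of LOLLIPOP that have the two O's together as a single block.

420

Treat the 2 copies of O as a single block. The multiset to arrange is then {OO, I, L, L, L, P, P}, 7 items in all.
That gives (7)!/(3!·2!) = 420 arrangements.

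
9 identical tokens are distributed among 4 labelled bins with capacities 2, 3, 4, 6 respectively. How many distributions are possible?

Without the upper bounds there are C(12,3) = 220 ways to split 9 among 4 bins.
Subtract solutions that violate a single cap (substitute x_i' = x_i − (cap_i+1)): x_1 ≥ 3 gives C(9,3) = 84; x_2 ≥ 4 gives C(8,3) = 56; x_3 ≥ 5 gives C(7,3) = 35; x_4 ≥ 7 gives C(5,3) = 10. Together 185.
Add back pairs where two caps are both exceeded: 10 + 4 + 0 + 1 + 0 + 0 = 15.
By inclusion–exclusion the count is 220 − 185 + 15 = 50.

50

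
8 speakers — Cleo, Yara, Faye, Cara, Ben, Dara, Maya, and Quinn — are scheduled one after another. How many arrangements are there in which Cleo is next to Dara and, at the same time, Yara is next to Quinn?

2880

Treat {Cleo,Dara} as one block (2 orders) and {Yara,Quinn} as another (2 orders).
That leaves 6 units to arrange: 2 × 2 × 6! = 4 × 720 = 2880.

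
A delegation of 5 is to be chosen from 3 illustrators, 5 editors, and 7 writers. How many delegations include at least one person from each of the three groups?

Total 5-person selections from all 15: C(15,5) = 3003.
Selections missing a whole group: no illustrators → C(12,5) = 792; no editors → C(10,5) = 252; no writers → C(8,5) = 56.
Add back selections omitting two groups (i.e. drawn from a single group): C(3,5) + C(5,5) + C(7,5) = 22.
By inclusion–exclusion: 3003 − 1100 + 22 = 1925.

1925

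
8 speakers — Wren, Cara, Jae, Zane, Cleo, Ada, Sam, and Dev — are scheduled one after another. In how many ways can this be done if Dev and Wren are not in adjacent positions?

30240

There are 8! = 40320 arrangements in all. If Dev and Wren are adjacent, merging them into one block gives 2·(7)! = 10080 arrangements.
Complementary counting: 40320 − 10080 = 30240.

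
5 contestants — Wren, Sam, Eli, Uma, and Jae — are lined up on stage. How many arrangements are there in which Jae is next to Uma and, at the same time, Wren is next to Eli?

Treat {Jae,Uma} as one block (2 orders) and {Wren,Eli} as another (2 orders).
That leaves 3 units to arrange: 2 × 2 × 3! = 4 × 6 = 24.

24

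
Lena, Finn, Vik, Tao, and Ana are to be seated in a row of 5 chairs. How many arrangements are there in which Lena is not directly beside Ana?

72

There are 5! = 120 arrangements in all. If Lena and Ana are adjacent, merging them into one block gives 2·(4)! = 48 arrangements.
So 120 − 48 = 72 arrangements keep them apart.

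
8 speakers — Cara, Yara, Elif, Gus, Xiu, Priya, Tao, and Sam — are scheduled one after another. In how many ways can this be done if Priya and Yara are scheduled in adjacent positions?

Glue Priya and Yara into one block (2 internal orders), leaving 7 units to arrange in a row.
So the count is 2·(7)! = 10080.

10080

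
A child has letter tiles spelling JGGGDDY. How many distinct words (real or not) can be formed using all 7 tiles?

The 7 letters of JGGGDDY have repeats: D appearing twice and G appearing 3 times.
So there are 7! / (3!·2!) = 420 distinguishable arrangements.

420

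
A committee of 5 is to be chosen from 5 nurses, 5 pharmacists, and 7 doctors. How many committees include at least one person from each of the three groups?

4375

Unrestricted: C(17,5) = 6188 ways to pick any 5 of the 17.
Subtract selections that omit an entire group: no nurses → C(12,5) = 792; no pharmacists → C(12,5) = 792; no doctors → C(10,5) = 252.
Add back selections omitting two groups (i.e. drawn from a single group): C(5,5) + C(5,5) + C(7,5) = 23.
By inclusion–exclusion: 6188 − 1836 + 23 = 4375.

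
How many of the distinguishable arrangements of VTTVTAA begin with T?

90

Fix T in the first position and arrange the remaining 6 letters.
Those 6 letters have A appearing twice, T appearing twice, and V appearing twice, giving (6)!/(2!·2!·2!) = 90.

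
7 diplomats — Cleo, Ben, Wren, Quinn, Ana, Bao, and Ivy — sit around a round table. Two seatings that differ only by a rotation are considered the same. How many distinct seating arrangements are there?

720

Seat Cleo anywhere (absorbing the rotational symmetry), then permute the other 6: (6)! = 720.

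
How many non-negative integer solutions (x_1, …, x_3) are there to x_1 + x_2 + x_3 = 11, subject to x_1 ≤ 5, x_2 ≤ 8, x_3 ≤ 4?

24

Ignoring the caps, the number of non-negative solutions to x_1+…+x_3 = 11 is C(13,2) = 78.
Subtract solutions that violate a single cap (substitute x_i' = x_i − (cap_i+1)): x_1 ≥ 6 gives C(7,2) = 21; x_2 ≥ 9 gives C(4,2) = 6; x_3 ≥ 5 gives C(8,2) = 28. Together 55.
Add back pairs where two caps are both exceeded: 0 + 1 + 0 = 1.
By inclusion–exclusion the count is 78 − 55 + 1 = 24.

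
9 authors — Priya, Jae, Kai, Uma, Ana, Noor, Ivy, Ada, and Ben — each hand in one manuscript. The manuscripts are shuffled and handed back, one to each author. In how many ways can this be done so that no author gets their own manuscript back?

Let Aᵢ be the assignments in which author i gets their own manuscript. We want the size of the complement of A₁∪…∪A_9.
By inclusion–exclusion this is Σ_{j=0}^{9} (−1)^j C(9,j)·(9−j)!.
Computing: 362880 − 362880 + 181440 − 60480 + 15120 − 3024 + 504 − 72 + 9 − 1 = 133496.

133496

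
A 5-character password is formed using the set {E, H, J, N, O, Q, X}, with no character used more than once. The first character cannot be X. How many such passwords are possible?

2160

The first character has 7−1 = 6 choices (anything except X).
The remaining 4 characters are filled from the other 6 symbols without repetition: 6 × 5 × 4 × 3 = 360.
Total: 6 × 360 = 2160.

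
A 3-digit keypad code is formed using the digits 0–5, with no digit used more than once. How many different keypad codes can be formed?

This is a permutation of 3 out of 6: P(6,3) = 6!/3!.
That product is 6 × 5 × 4 = 120.

120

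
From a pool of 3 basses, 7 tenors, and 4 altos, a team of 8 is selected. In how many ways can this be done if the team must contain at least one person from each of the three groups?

Unrestricted: C(14,8) = 3003 ways to pick any 8 of the 14.
Subtract selections that omit an entire group: no basses → C(11,8) = 165; no tenors → C(7,8) = 0; no altos → C(10,8) = 45.
Add back selections omitting two groups (i.e. drawn from a single group): C(3,8) + C(7,8) + C(4,8) = 0.
By inclusion–exclusion: 3003 − 210 + 0 = 2793.

2793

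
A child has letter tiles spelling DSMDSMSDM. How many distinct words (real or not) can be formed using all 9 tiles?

1680

Letter multiplicities in DSMDSMSDM: D×3, M×3, S×3.
So there are 9! / (3!·3!·3!) = 1680 distinguishable arrangements.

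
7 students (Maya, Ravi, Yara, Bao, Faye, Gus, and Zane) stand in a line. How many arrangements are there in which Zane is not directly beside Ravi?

3600

There are 7! = 5040 arrangements in all. If Zane and Ravi are adjacent, merging them into one block gives 2·(6)! = 1440 arrangements.
So 5040 − 1440 = 3600 arrangements keep them apart.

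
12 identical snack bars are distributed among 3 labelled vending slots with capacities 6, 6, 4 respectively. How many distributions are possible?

Without the upper bounds there are C(14,2) = 91 ways to split 12 among 3 vending slots.
Subtract solutions that violate a single cap (substitute x_i' = x_i − (cap_i+1)): x_1 ≥ 7 gives C(7,2) = 21; x_2 ≥ 7 gives C(7,2) = 21; x_3 ≥ 5 gives C(9,2) = 36. Together 78.
Add back pairs where two caps are both exceeded: 0 + 1 + 1 = 2.
By inclusion–exclusion the count is 91 − 78 + 2 = 15.

15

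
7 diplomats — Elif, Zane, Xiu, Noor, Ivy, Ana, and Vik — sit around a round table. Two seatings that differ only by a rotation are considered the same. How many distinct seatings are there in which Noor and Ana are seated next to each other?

240

Treat {Noor, Ana} as one unit (2 internal orders) and seat the resulting 6 units around the table: (5)! circular arrangements.
So 2 × (5)! = 2 × 120 = 240.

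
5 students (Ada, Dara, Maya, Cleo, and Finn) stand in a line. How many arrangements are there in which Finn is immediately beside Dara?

48

Place the 3 others and the Finn-Dara pair as 4 objects in a line; the pair has 2 internal arrangements.
That gives 2 × 4! = 2 × 24 = 48.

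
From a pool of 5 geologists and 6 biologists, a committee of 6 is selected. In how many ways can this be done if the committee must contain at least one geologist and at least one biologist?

Total 6-person selections from all 11: C(11,6) = 462.
Selections missing a whole group: no geologists → C(6,6) = 1; no biologists → C(5,6) = 0.
Both groups omitted at once is impossible, so 462 − 1 = 461.

461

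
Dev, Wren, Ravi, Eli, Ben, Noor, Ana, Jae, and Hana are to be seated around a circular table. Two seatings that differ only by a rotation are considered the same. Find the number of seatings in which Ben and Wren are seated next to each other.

10080

Glue Ben and Wren into a block (2 internal orders). Seating 8 units around a circle gives (7)! arrangements.
So 2 × (7)! = 2 × 5040 = 10080.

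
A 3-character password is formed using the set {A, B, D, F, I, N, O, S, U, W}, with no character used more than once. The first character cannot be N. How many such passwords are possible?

648

The first character has 10−1 = 9 choices (anything except N).
The remaining 2 characters are filled from the other 9 symbols without repetition: 9 × 8 = 72.
Total: 9 × 72 = 648.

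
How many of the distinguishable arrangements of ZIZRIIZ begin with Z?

60

Fix Z in the first position and arrange the remaining 6 letters.
Those 6 letters have I appearing 3 times and Z appearing twice, giving (6)!/(3!·2!) = 60.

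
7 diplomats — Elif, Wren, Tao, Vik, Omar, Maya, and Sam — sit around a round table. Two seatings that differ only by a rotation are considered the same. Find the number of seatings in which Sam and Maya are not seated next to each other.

Without the restriction there are (6)! = 720 seatings.
Seatings with Sam beside Maya: treat them as a block with 2 internal orders, giving 2 × (5)! = 240.
Subtracting, 720 − 240 = 480.

480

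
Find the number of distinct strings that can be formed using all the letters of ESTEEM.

The 6 letters of ESTEEM have repeats: E appearing 3 times.
So there are 6! / (3!) = 120 distinguishable arrangements.

120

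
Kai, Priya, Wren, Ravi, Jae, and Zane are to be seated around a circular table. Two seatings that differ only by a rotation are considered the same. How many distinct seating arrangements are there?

Seat Kai anywhere (absorbing the rotational symmetry), then permute the other 5: (5)! = 120.

120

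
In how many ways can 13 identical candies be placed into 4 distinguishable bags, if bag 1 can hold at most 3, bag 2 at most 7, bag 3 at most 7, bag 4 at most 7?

184

By stars and bars, unrestricted non-negative solutions to x_1+…+x_4 = 13 number C(13+3,3) = 560.
Subtract solutions that violate a single cap (substitute x_i' = x_i − (cap_i+1)): x_1 ≥ 4 gives C(12,3) = 220; x_2 ≥ 8 gives C(8,3) = 56; x_3 ≥ 8 gives C(8,3) = 56; x_4 ≥ 8 gives C(8,3) = 56. Together 388.
Add back pairs where two caps are both exceeded: 4 + 4 + 4 + 0 + 0 + 0 = 12.
By inclusion–exclusion the count is 560 − 388 + 12 = 184.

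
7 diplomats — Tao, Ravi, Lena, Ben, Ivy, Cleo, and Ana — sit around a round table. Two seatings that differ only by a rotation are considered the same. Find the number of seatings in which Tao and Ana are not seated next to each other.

480

Without the restriction there are (6)! = 720 seatings.
Those with Tao next to Ana: fuse the pair into one unit and seat 6 units around a circle — 2·(5)! = 240.
Subtracting, 720 − 240 = 480.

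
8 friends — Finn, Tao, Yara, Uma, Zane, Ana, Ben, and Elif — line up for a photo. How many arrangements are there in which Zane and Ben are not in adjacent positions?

Of the 8! = 40320 arrangements, those with Zane and Ben adjacent number 2 × 7! = 10080 (treat the pair as a block with 2 internal orders).
So 40320 − 10080 = 30240 arrangements keep them apart.

30240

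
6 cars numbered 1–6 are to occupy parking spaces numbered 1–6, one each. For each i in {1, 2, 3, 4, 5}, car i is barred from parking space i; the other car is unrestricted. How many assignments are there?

309

Let Aᵢ (for 1 ≤ i ≤ 5) be the placements that put car i in its forbidden parking space. Any j of these fix j positions, leaving (6−j)! ways to fill the rest, and there are C(5,j) ways to pick which j.
By inclusion–exclusion, the number of valid placements is Σ_{j=0}^{5} (−1)^j C(5,j)·(6−j)!.
Computing: 720 − 600 + 240 − 60 + 10 − 1 = 309.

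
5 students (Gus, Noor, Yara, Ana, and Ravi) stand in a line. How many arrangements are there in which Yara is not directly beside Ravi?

There are 5! = 120 arrangements in all. If Yara and Ravi are adjacent, merging them into one block gives 2·(4)! = 48 arrangements.
Complementary counting: 120 − 48 = 72.

72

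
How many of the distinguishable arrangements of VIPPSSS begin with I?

60

Fix I in the first position and arrange the remaining 6 letters.
Those 6 letters have P appearing twice and S appearing 3 times, giving (6)!/(3!·2!) = 60.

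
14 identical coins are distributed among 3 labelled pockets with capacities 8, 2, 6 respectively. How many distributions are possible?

By stars and bars, unrestricted non-negative solutions to x_1+…+x_3 = 14 number C(14+2,2) = 120.
Subtract solutions that violate a single cap (substitute x_i' = x_i − (cap_i+1)): x_1 ≥ 9 gives C(7,2) = 21; x_2 ≥ 3 gives C(13,2) = 78; x_3 ≥ 7 gives C(9,2) = 36. Together 135.
Add back pairs where two caps are both exceeded: 6 + 0 + 15 = 21.
By inclusion–exclusion the count is 120 − 135 + 21 = 6.

6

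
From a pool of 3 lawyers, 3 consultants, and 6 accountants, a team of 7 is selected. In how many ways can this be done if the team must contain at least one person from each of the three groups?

With no constraint there are C(12,7) = 792 possible selections.
Selections missing a whole group: no lawyers → C(9,7) = 36; no consultants → C(9,7) = 36; no accountants → C(6,7) = 0.
Add back selections omitting two groups (i.e. drawn from a single group): C(3,7) + C(3,7) + C(6,7) = 0.
By inclusion–exclusion: 792 − 72 + 0 = 720.

720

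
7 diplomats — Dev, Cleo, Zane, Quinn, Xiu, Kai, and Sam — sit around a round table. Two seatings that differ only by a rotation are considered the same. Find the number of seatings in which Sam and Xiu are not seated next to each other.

480

Without the restriction there are (6)! = 720 seatings.
Those with Sam next to Xiu: fuse the pair into one unit and seat 6 units around a circle — 2·(5)! = 240.
Subtracting, 720 − 240 = 480.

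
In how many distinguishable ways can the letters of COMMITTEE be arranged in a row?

45360

Letter multiplicities in COMMITTEE: C×1, E×2, I×1, M×2, O×1, T×2.
So there are 9! / (2!·2!·2!) = 45360 distinguishable arrangements.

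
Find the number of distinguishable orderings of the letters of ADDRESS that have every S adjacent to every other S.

360

Treat the 2 copies of S as a single block. The multiset to arrange is then {SS, A, D, D, E, R}, 6 items in all.
That gives (6)!/(2!) = 360 arrangements.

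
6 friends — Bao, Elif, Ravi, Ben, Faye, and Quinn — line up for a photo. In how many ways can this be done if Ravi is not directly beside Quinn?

There are 6! = 720 arrangements in all. If Ravi and Quinn are adjacent, merging them into one block gives 2·(5)! = 240 arrangements.
Complementary counting: 720 − 240 = 480.

480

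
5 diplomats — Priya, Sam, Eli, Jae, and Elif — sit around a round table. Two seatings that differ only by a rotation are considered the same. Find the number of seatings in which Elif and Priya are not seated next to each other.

12

Without the restriction there are (4)! = 24 seatings.
Seatings with Elif beside Priya: treat them as a block with 2 internal orders, giving 2 × (3)! = 12.
Subtracting, 24 − 12 = 12.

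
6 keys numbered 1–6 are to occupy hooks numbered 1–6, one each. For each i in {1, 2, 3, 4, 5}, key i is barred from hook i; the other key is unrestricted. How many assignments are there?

309

Let Aᵢ (for 1 ≤ i ≤ 5) be the placements that put key i in its forbidden hook. Any j of these fix j positions, leaving (6−j)! ways to fill the rest, and there are C(5,j) ways to pick which j.
By inclusion–exclusion, the number of valid placements is Σ_{j=0}^{5} (−1)^j C(5,j)·(6−j)!.
Computing: 720 − 600 + 240 − 60 + 10 − 1 = 309.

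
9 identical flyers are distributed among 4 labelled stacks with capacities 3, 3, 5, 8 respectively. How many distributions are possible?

Ignoring the caps, the number of non-negative solutions to x_1+…+x_4 = 9 is C(12,3) = 220.
Subtract solutions that violate a single cap (substitute x_i' = x_i − (cap_i+1)): x_1 ≥ 4 gives C(8,3) = 56; x_2 ≥ 4 gives C(8,3) = 56; x_3 ≥ 6 gives C(6,3) = 20; x_4 ≥ 9 gives C(3,3) = 1. Together 133.
Add back pairs where two caps are both exceeded: 4 + 0 + 0 + 0 + 0 + 0 = 4.
By inclusion–exclusion the count is 220 − 133 + 4 = 91.

91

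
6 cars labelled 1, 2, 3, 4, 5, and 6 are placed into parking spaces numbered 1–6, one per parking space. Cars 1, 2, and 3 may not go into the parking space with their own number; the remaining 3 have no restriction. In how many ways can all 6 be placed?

426

Let Aᵢ (for i ∈ {1, 2, 3}) be the placements that put car i in its forbidden parking space. Any j of these fix j positions, leaving (6−j)! ways to fill the rest, and there are C(3,j) ways to pick which j.
By inclusion–exclusion, the number of valid placements is Σ_{j=0}^{3} (−1)^j C(3,j)·(6−j)!.
Computing: 720 − 360 + 72 − 6 = 426.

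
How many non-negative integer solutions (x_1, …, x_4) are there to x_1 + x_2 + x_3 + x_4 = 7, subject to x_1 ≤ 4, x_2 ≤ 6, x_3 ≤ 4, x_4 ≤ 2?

Without the upper bounds there are C(10,3) = 120 ways to split 7 among 4 variables.
Subtract solutions that violate a single cap (substitute x_i' = x_i − (cap_i+1)): x_1 ≥ 5 gives C(5,3) = 10; x_2 ≥ 7 gives C(3,3) = 1; x_3 ≥ 5 gives C(5,3) = 10; x_4 ≥ 3 gives C(7,3) = 35. Together 56.
No two caps can be exceeded simultaneously, so the pair terms are all 0.
By inclusion–exclusion the count is 120 − 56 + 0 = 64.

64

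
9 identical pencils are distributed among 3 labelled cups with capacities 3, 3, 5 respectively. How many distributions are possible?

Ignoring the caps, the number of non-negative solutions to x_1+…+x_3 = 9 is C(11,2) = 55.
Subtract solutions that violate a single cap (substitute x_i' = x_i − (cap_i+1)): x_1 ≥ 4 gives C(7,2) = 21; x_2 ≥ 4 gives C(7,2) = 21; x_3 ≥ 6 gives C(5,2) = 10. Together 52.
Add back pairs where two caps are both exceeded: 3 + 0 + 0 = 3.
By inclusion–exclusion the count is 55 − 52 + 3 = 6.

6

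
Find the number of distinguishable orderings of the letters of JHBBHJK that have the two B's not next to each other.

450

There are 7!/(2!·2!·2!) = 630 arrangements of JHBBHJK in total.
Arrangements with the B's together: treat BB as one letter, giving (6)!/(2!·2!) = 180.
Subtracting, 630 − 180 = 450 arrangements keep the B's apart.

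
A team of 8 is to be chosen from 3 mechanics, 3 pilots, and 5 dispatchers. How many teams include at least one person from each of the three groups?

163

Unrestricted: C(11,8) = 165 ways to pick any 8 of the 11.
Subtract selections that omit an entire group: no mechanics → C(8,8) = 1; no pilots → C(8,8) = 1; no dispatchers → C(6,8) = 0.
Add back selections omitting two groups (i.e. drawn from a single group): C(3,8) + C(3,8) + C(5,8) = 0.
By inclusion–exclusion: 165 − 2 + 0 = 163.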